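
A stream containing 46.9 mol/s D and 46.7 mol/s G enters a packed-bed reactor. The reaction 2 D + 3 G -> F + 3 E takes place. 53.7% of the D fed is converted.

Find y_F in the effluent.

D reacted = 0.537 × 46.9 = 25.19 mol/s; ν_D = −2, so ξ = 25.19/2 = 12.59 mol/s.
Outlet amounts (n = n₀ + ν ξ):
  D: 46.9 − 2(12.59) = 21.71
  G: 46.7 − 3(12.59) = 8.922
  F: 0 + 1(12.59) = 12.59
  E: 0 + 3(12.59) = 37.78
Total out = 81.01 mol/s; y_F = 12.59 / 81.01 = 0.1555.

0.155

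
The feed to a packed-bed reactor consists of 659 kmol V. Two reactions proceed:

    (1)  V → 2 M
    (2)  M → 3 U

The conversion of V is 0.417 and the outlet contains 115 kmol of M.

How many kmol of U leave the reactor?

1300 kmol

Conversion of V: V consumed = 1ξ₁ = 0.417 × 659 → ξ₁ = 274.8 kmol.
M balance: n_M = 0 + 2ξ₁ − 1ξ₂ = 115 → ξ₂ = (2·274.8 − 115)/1 = 434.6 kmol.
Outlet amounts (n = n₀ + Σ ν·ξ):
  V: 659 − 1(274.8) = 384.2
  M: 0 + 2(274.8) − 1(434.6) = 115
  U: 0 + 3(434.6) = 1304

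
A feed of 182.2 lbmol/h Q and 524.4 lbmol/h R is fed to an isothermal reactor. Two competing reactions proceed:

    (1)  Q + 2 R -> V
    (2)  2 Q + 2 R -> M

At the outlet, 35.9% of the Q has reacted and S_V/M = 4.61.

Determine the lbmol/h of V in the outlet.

Conversion of Q: Q consumed = 0.359 × 182.2 = 65.41 lbmol/h = 1ξ₁ + 2ξ₂.
Selectivity: 1ξ₁ / (1ξ₂) = 4.61 → ξ₁ = 4.61 ξ₂.
Substitute: (1·4.61 + 2) ξ₂ = 65.41 → ξ₂ = 9.896 lbmol/h, ξ₁ = 45.62 lbmol/h.
Outlet amounts (n = n₀ + Σ ν·ξ):
  Q: 182.2 − 1(45.62) − 2(9.896) = 116.8
  R: 524.4 − 2(45.62) − 2(9.896) = 413.4
  V: 0 + 1(45.62) = 45.62
  M: 0 + 1(9.896) = 9.896

45.6 lbmol/h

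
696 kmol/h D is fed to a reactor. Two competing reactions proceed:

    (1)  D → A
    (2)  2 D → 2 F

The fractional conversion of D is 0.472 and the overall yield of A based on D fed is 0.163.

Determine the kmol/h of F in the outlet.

215 kmol/h

Yield of A: 1ξ₁ / 696 = 0.163 → ξ₁ = 113.4 kmol/h.
Conversion of D: 1ξ₁ + 2ξ₂ = 0.472 × 696 = 328.5 → ξ₂ = 107.5 kmol/h.
Outlet amounts (n = n₀ + Σ ν·ξ):
  D: 696 − 1(113.4) − 2(107.5) = 367.5
  A: 0 + 1(113.4) = 113.4
  F: 0 + 2(107.5) = 215.1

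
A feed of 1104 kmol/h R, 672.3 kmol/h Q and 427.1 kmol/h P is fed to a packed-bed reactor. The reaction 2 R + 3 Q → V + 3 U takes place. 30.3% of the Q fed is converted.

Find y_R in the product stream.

0.453

Q reacted = 0.303 × 672.3 = 203.7 kmol/h; ν_Q = −3, so ξ = 203.7/3 = 67.9 kmol/h.
Outlet amounts (n = n₀ + ν ξ):
  R: 1104 − 2(67.9) = 968.2
  Q: 672.3 − 3(67.9) = 468.6
  V: 0 + 1(67.9) = 67.9
  U: 0 + 3(67.9) = 203.7
  P: 427.1 (inert)
Total out = 2135 kmol/h; y_R = 968.2 / 2135 = 0.4534.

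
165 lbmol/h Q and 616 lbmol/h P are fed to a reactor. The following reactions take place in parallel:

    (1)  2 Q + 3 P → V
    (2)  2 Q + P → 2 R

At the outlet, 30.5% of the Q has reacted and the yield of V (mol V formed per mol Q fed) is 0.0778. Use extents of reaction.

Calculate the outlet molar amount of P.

Yield of V: 1ξ₁ / 165 = 0.0778 → ξ₁ = 12.84 lbmol/h.
Conversion of Q: 2ξ₁ + 2ξ₂ = 0.305 × 165 = 50.32 → ξ₂ = 12.33 lbmol/h.
Outlet amounts (n = n₀ + Σ ν·ξ):
  Q: 165 − 2(12.84) − 2(12.33) = 114.7
  P: 616 − 3(12.84) − 1(12.33) = 565.2
  V: 0 + 1(12.84) = 12.84
  R: 0 + 2(12.33) = 24.65

565 lbmol/h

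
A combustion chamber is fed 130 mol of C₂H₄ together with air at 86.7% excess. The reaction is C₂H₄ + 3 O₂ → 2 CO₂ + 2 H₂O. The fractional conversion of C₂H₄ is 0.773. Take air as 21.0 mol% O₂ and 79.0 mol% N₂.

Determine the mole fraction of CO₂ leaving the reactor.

Stoichiometric O₂ = 3 × 130 = 390 mol; O₂ fed = 390 × 1.867 = 728.1 mol.
N₂ fed = 728.1 × 79/21 = 2739 mol.
Fuel reacted = 0.773 × 130 → ξ = 100.5 mol.
Outlet (n = n₀ + ν ξ):
  C₂H₄: 130 − 1(100.5) = 29.51
  O₂: 728.1 − 3(100.5) = 426.7
  N₂: 2739 (inert)
  CO₂: 0 + 2(100.5) = 201
  H₂O: 0 + 2(100.5) = 201
Total out = 3597 mol; y_CO₂ = 201 / 3597 = 0.05587.

0.0559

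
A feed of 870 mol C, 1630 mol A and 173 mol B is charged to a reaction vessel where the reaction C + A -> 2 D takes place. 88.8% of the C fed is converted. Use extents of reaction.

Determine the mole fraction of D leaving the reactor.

0.578

C reacted = 0.888 × 870 = 772.6 mol; ν_C = −1, so ξ = 772.6/1 = 772.6 mol.
Outlet amounts (n = n₀ + ν ξ):
  C: 870 − 1(772.6) = 97.44
  A: 1630 − 1(772.6) = 857.4
  D: 0 + 2(772.6) = 1545
  B: 173 (inert)
Total out = 2673 mol; y_D = 1545 / 2673 = 0.578.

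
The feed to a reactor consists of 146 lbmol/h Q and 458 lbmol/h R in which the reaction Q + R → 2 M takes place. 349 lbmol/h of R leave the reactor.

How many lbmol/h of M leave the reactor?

For R: n = n₀ − 1ξ → 349 = 458 − 1ξ, giving ξ = 109 lbmol/h.
Outlet amounts (n = n₀ + ν ξ):
  Q: 146 − 1(109) = 37
  R: 458 − 1(109) = 349
  M: 0 + 2(109) = 218

218 lbmol/h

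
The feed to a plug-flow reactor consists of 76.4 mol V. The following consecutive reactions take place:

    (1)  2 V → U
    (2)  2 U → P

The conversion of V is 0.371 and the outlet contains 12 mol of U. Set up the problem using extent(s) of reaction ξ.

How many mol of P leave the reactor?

1.09 mol

Conversion of V: V consumed = 2ξ₁ = 0.371 × 76.4 → ξ₁ = 14.17 mol.
U balance: n_U = 0 + 1ξ₁ − 2ξ₂ = 12 → ξ₂ = (1·14.17 − 12)/2 = 1.086 mol.
Outlet amounts (n = n₀ + Σ ν·ξ):
  V: 76.4 − 2(14.17) = 48.06
  U: 0 + 1(14.17) − 2(1.086) = 12
  P: 0 + 1(1.086) = 1.086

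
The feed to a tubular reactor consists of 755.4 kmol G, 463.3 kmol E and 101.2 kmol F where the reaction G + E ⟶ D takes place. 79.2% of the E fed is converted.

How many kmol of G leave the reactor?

388 kmol

E reacted = 0.792 × 463.3 = 366.9 kmol; ν_E = −1, so ξ = 366.9/1 = 366.9 kmol.
Outlet amounts (n = n₀ + ν ξ):
  G: 755.4 − 1(366.9) = 388.5
  E: 463.3 − 1(366.9) = 96.37
  D: 0 + 1(366.9) = 366.9
  F: 101.2 (inert)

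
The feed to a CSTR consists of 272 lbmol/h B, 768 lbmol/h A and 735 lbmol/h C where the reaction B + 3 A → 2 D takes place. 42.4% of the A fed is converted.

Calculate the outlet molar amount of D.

217 lbmol/h

A reacted = 0.424 × 768 = 325.6 lbmol/h; ν_A = −3, so ξ = 325.6/3 = 108.5 lbmol/h.
Outlet amounts (n = n₀ + ν ξ):
  B: 272 − 1(108.5) = 163.5
  A: 768 − 3(108.5) = 442.4
  D: 0 + 2(108.5) = 217.1
  C: 735 (inert)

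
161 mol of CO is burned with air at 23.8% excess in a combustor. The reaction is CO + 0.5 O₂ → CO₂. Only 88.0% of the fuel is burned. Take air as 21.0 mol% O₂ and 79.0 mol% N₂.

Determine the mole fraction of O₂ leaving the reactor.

0.051

Stoichiometric O₂ = 0.5 × 161 = 80.5 mol; O₂ fed = 80.5 × 1.238 = 99.66 mol.
N₂ fed = 99.66 × 79/21 = 374.9 mol.
Fuel reacted = 0.88 × 161 → ξ = 141.7 mol.
Outlet (n = n₀ + ν ξ):
  CO: 161 − 1(141.7) = 19.32
  O₂: 99.66 − 0.5(141.7) = 28.82
  N₂: 374.9 (inert)
  CO₂: 0 + 1(141.7) = 141.7
Total out = 564.7 mol; y_O₂ = 28.82 / 564.7 = 0.05103.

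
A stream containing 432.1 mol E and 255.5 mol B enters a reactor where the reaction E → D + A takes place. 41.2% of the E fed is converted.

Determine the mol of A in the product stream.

E reacted = 0.412 × 432.1 = 178 mol; ν_E = −1, so ξ = 178/1 = 178 mol.
Outlet amounts (n = n₀ + ν ξ):
  E: 432.1 − 1(178) = 254.1
  D: 0 + 1(178) = 178
  A: 0 + 1(178) = 178
  B: 255.5 (inert)

178 mol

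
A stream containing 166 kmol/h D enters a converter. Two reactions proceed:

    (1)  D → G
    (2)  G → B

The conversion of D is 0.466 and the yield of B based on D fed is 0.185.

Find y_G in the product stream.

Conversion of D: D consumed = 1ξ₁ = 0.466 × 166 → ξ₁ = 77.36 kmol/h.
Yield of B: 1ξ₂ / 166 = 0.185 → ξ₂ = 30.71 kmol/h.
Outlet amounts (n = n₀ + Σ ν·ξ):
  D: 166 − 1(77.36) = 88.64
  G: 0 + 1(77.36) − 1(30.71) = 46.65
  B: 0 + 1(30.71) = 30.71
Total out = 166 kmol/h; y_G = 46.65 / 166 = 0.281.

0.281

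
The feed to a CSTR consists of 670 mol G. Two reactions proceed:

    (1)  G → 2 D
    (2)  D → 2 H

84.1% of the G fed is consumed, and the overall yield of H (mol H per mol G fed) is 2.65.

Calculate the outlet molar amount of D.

239 mol

Conversion of G: G consumed = 1ξ₁ = 0.841 × 670 → ξ₁ = 563.5 mol.
Yield of H: 2ξ₂ / 670 = 2.65 → ξ₂ = 887.8 mol.
Outlet amounts (n = n₀ + Σ ν·ξ):
  G: 670 − 1(563.5) = 106.5
  D: 0 + 2(563.5) − 1(887.8) = 239.2
  H: 0 + 2(887.8) = 1776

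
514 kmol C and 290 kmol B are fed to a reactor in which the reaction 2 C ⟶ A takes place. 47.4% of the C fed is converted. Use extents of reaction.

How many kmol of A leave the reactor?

C reacted = 0.474 × 514 = 243.6 kmol; ν_C = −2, so ξ = 243.6/2 = 121.8 kmol.
Outlet amounts (n = n₀ + ν ξ):
  C: 514 − 2(121.8) = 270.4
  A: 0 + 1(121.8) = 121.8
  B: 290 (inert)

122 kmol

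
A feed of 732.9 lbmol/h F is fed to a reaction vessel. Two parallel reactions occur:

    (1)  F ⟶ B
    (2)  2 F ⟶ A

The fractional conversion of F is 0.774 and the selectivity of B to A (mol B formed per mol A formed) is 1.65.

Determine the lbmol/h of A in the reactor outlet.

Conversion of F: F consumed = 0.774 × 732.9 = 567.3 lbmol/h = 1ξ₁ + 2ξ₂.
Selectivity: 1ξ₁ / (1ξ₂) = 1.65 → ξ₁ = 1.65 ξ₂.
Substitute: (1·1.65 + 2) ξ₂ = 567.3 → ξ₂ = 155.4 lbmol/h, ξ₁ = 256.4 lbmol/h.
Outlet amounts (n = n₀ + Σ ν·ξ):
  F: 732.9 − 1(256.4) − 2(155.4) = 165.6
  B: 0 + 1(256.4) = 256.4
  A: 0 + 1(155.4) = 155.4

155 lbmol/h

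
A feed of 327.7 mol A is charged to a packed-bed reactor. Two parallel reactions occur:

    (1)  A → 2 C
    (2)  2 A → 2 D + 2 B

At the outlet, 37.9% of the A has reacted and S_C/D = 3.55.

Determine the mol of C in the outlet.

Conversion of A: A consumed = 0.379 × 327.7 = 124.2 mol = 1ξ₁ + 2ξ₂.
Selectivity: 2ξ₁ / (2ξ₂) = 3.55 → ξ₁ = 3.55 ξ₂.
Substitute: (1·3.55 + 2) ξ₂ = 124.2 → ξ₂ = 22.38 mol, ξ₁ = 79.44 mol.
Outlet amounts (n = n₀ + Σ ν·ξ):
  A: 327.7 − 1(79.44) − 2(22.38) = 203.5
  C: 0 + 2(79.44) = 158.9
  D: 0 + 2(22.38) = 44.76
  B: 0 + 2(22.38) = 44.76

159 mol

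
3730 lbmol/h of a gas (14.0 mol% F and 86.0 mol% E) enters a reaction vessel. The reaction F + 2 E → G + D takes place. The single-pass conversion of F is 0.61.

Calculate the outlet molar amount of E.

F reacted = 0.61 × 522.2 = 318.5 lbmol/h; ν_F = −1, so ξ = 318.5/1 = 318.5 lbmol/h.
Outlet amounts (n = n₀ + ν ξ):
  F: 522.2 − 1(318.5) = 203.7
  E: 3208 − 2(318.5) = 2571
  G: 0 + 1(318.5) = 318.5
  D: 0 + 1(318.5) = 318.5

2570 lbmol/h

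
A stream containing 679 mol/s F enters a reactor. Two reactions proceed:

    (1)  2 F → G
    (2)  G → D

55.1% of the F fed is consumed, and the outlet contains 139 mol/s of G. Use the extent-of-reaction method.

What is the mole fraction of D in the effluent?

0.0977

Conversion of F: F consumed = 2ξ₁ = 0.551 × 679 → ξ₁ = 187.1 mol/s.
G balance: n_G = 0 + 1ξ₁ − 1ξ₂ = 139 → ξ₂ = (1·187.1 − 139)/1 = 48.06 mol/s.
Outlet amounts (n = n₀ + Σ ν·ξ):
  F: 679 − 2(187.1) = 304.9
  G: 0 + 1(187.1) − 1(48.06) = 139
  D: 0 + 1(48.06) = 48.06
Total out = 491.9 mol/s; y_D = 48.06 / 491.9 = 0.0977.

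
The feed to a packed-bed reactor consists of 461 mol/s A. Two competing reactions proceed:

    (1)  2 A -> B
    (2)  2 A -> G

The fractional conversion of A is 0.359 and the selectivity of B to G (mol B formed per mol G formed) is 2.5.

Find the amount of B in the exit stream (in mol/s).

Conversion of A: A consumed = 0.359 × 461 = 165.5 mol/s = 2ξ₁ + 2ξ₂.
Selectivity: 1ξ₁ / (1ξ₂) = 2.5 → ξ₁ = 2.5 ξ₂.
Substitute: (2·2.5 + 2) ξ₂ = 165.5 → ξ₂ = 23.64 mol/s, ξ₁ = 59.11 mol/s.
Outlet amounts (n = n₀ + Σ ν·ξ):
  A: 461 − 2(59.11) − 2(23.64) = 295.5
  B: 0 + 1(59.11) = 59.11
  G: 0 + 1(23.64) = 23.64

59.1 mol/s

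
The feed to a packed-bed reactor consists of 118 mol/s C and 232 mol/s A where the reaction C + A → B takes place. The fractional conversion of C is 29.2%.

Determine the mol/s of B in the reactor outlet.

C reacted = 0.292 × 118 = 34.46 mol/s; ν_C = −1, so ξ = 34.46/1 = 34.46 mol/s.
Outlet amounts (n = n₀ + ν ξ):
  C: 118 − 1(34.46) = 83.54
  A: 232 − 1(34.46) = 197.5
  B: 0 + 1(34.46) = 34.46

34.5 mol/s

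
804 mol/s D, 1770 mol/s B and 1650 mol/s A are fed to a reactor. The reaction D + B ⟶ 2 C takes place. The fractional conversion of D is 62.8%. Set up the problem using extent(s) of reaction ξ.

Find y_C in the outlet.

0.239

D reacted = 0.628 × 804 = 504.9 mol/s; ν_D = −1, so ξ = 504.9/1 = 504.9 mol/s.
Outlet amounts (n = n₀ + ν ξ):
  D: 804 − 1(504.9) = 299.1
  B: 1770 − 1(504.9) = 1265
  C: 0 + 2(504.9) = 1010
  A: 1650 (inert)
Total out = 4224 mol/s; y_C = 1010 / 4224 = 0.2391.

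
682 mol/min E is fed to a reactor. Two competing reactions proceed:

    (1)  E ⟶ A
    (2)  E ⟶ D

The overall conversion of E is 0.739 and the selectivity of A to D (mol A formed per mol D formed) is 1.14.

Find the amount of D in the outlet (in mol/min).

Conversion of E: E consumed = 0.739 × 682 = 504 mol/min = 1ξ₁ + 1ξ₂.
Selectivity: 1ξ₁ / (1ξ₂) = 1.14 → ξ₁ = 1.14 ξ₂.
Substitute: (1·1.14 + 1) ξ₂ = 504 → ξ₂ = 235.5 mol/min, ξ₁ = 268.5 mol/min.
Outlet amounts (n = n₀ + Σ ν·ξ):
  E: 682 − 1(268.5) − 1(235.5) = 178
  A: 0 + 1(268.5) = 268.5
  D: 0 + 1(235.5) = 235.5

236 mol/min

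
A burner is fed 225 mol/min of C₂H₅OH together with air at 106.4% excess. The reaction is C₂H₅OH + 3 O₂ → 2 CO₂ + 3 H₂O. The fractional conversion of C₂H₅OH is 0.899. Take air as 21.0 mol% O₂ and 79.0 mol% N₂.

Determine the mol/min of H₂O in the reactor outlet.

607 mol/min

Stoichiometric O₂ = 3 × 225 = 675 mol/min; O₂ fed = 675 × 2.064 = 1393 mol/min.
N₂ fed = 1393 × 79/21 = 5241 mol/min.
Fuel reacted = 0.899 × 225 → ξ = 202.3 mol/min.
Outlet (n = n₀ + ν ξ):
  C₂H₅OH: 225 − 1(202.3) = 22.72
  O₂: 1393 − 3(202.3) = 786.4
  N₂: 5241 (inert)
  CO₂: 0 + 2(202.3) = 404.6
  H₂O: 0 + 3(202.3) = 606.8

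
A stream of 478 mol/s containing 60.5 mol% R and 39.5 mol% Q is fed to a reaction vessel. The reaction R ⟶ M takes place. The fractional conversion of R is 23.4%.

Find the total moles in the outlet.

478 mol/s

R reacted = 0.234 × 289.2 = 67.67 mol/s; ν_R = −1, so ξ = 67.67/1 = 67.67 mol/s.
Outlet amounts (n = n₀ + ν ξ):
  R: 289.2 − 1(67.67) = 221.5
  M: 0 + 1(67.67) = 67.67
  Q: 188.8 (inert)
Total out = 221.5 + 67.67 + 188.8 = 478 mol/s.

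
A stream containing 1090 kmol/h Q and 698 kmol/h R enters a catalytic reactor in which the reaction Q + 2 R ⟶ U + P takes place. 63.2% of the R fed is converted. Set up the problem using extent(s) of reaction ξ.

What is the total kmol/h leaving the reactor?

R reacted = 0.632 × 698 = 441.1 kmol/h; ν_R = −2, so ξ = 441.1/2 = 220.6 kmol/h.
Outlet amounts (n = n₀ + ν ξ):
  Q: 1090 − 1(220.6) = 869.4
  R: 698 − 2(220.6) = 256.9
  U: 0 + 1(220.6) = 220.6
  P: 0 + 1(220.6) = 220.6
Total out = 869.4 + 256.9 + 220.6 + 220.6 = 1567 kmol/h.

1570 kmol/h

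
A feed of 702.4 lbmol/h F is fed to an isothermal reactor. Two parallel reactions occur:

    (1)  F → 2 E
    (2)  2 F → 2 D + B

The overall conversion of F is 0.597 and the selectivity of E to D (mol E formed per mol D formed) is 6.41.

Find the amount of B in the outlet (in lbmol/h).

Conversion of F: F consumed = 0.597 × 702.4 = 419.3 lbmol/h = 1ξ₁ + 2ξ₂.
Selectivity: 2ξ₁ / (2ξ₂) = 6.41 → ξ₁ = 6.41 ξ₂.
Substitute: (1·6.41 + 2) ξ₂ = 419.3 → ξ₂ = 49.86 lbmol/h, ξ₁ = 319.6 lbmol/h.
Outlet amounts (n = n₀ + Σ ν·ξ):
  F: 702.4 − 1(319.6) − 2(49.86) = 283.1
  E: 0 + 2(319.6) = 639.2
  D: 0 + 2(49.86) = 99.72
  B: 0 + 1(49.86) = 49.86

49.9 lbmol/h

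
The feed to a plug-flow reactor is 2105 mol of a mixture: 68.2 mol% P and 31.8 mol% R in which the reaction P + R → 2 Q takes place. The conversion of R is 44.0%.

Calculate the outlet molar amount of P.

R reacted = 0.44 × 669.4 = 294.5 mol; ν_R = −1, so ξ = 294.5/1 = 294.5 mol.
Outlet amounts (n = n₀ + ν ξ):
  P: 1436 − 1(294.5) = 1141
  R: 669.4 − 1(294.5) = 374.9
  Q: 0 + 2(294.5) = 589.1

1140 mol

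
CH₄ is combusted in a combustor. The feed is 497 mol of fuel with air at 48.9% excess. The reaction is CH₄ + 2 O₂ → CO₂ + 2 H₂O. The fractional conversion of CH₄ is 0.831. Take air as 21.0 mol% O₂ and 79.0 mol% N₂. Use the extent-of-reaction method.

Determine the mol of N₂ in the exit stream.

5570 mol

Stoichiometric O₂ = 2 × 497 = 994 mol; O₂ fed = 994 × 1.489 = 1480 mol.
N₂ fed = 1480 × 79/21 = 5568 mol.
Fuel reacted = 0.831 × 497 → ξ = 413 mol.
Outlet (n = n₀ + ν ξ):
  CH₄: 497 − 1(413) = 83.99
  O₂: 1480 − 2(413) = 654.1
  N₂: 5568 (inert)
  CO₂: 0 + 1(413) = 413
  H₂O: 0 + 2(413) = 826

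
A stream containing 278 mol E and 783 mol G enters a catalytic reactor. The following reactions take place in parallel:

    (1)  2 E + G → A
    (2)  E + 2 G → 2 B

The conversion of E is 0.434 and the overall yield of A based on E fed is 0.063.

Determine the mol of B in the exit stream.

Yield of A: 1ξ₁ / 278 = 0.063 → ξ₁ = 17.51 mol.
Conversion of E: 2ξ₁ + 1ξ₂ = 0.434 × 278 = 120.7 → ξ₂ = 85.62 mol.
Outlet amounts (n = n₀ + Σ ν·ξ):
  E: 278 − 2(17.51) − 1(85.62) = 157.3
  G: 783 − 1(17.51) − 2(85.62) = 594.2
  A: 0 + 1(17.51) = 17.51
  B: 0 + 2(85.62) = 171.2

171 mol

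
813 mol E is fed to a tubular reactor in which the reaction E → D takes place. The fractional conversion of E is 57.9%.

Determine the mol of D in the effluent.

471 mol

E reacted = 0.579 × 813 = 470.7 mol; ν_E = −1, so ξ = 470.7/1 = 470.7 mol.
Outlet amounts (n = n₀ + ν ξ):
  E: 813 − 1(470.7) = 342.3
  D: 0 + 1(470.7) = 470.7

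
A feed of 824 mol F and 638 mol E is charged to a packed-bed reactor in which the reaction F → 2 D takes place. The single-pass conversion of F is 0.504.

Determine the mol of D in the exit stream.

F reacted = 0.504 × 824 = 415.3 mol; ν_F = −1, so ξ = 415.3/1 = 415.3 mol.
Outlet amounts (n = n₀ + ν ξ):
  F: 824 − 1(415.3) = 408.7
  D: 0 + 2(415.3) = 830.6
  E: 638 (inert)

831 mol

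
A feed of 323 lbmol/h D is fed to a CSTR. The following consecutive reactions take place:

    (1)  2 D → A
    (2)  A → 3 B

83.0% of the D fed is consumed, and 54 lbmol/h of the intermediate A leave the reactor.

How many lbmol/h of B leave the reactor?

240 lbmol/h

Conversion of D: D consumed = 2ξ₁ = 0.83 × 323 → ξ₁ = 134 lbmol/h.
A balance: n_A = 0 + 1ξ₁ − 1ξ₂ = 54 → ξ₂ = (1·134 − 54)/1 = 80.04 lbmol/h.
Outlet amounts (n = n₀ + Σ ν·ξ):
  D: 323 − 2(134) = 54.91
  A: 0 + 1(134) − 1(80.04) = 54
  B: 0 + 3(80.04) = 240.1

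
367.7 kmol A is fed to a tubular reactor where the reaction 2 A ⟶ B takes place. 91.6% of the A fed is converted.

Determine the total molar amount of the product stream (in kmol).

199 kmol

A reacted = 0.916 × 367.7 = 336.8 kmol; ν_A = −2, so ξ = 336.8/2 = 168.4 kmol.
Outlet amounts (n = n₀ + ν ξ):
  A: 367.7 − 2(168.4) = 30.89
  B: 0 + 1(168.4) = 168.4
Total out = 30.89 + 168.4 = 199.3 kmol.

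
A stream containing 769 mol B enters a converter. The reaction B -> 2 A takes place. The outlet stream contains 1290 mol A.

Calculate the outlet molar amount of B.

For A: n = n₀ + 2ξ → 1290 = 0 + 2ξ, giving ξ = 645 mol.
Outlet amounts (n = n₀ + ν ξ):
  B: 769 − 1(645) = 124
  A: 0 + 2(645) = 1290

124 mol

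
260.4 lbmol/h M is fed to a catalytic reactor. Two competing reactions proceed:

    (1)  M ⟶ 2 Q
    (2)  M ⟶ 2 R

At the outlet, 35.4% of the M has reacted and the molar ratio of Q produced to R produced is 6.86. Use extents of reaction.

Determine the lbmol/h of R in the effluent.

Conversion of M: M consumed = 0.354 × 260.4 = 92.18 lbmol/h = 1ξ₁ + 1ξ₂.
Selectivity: 2ξ₁ / (2ξ₂) = 6.86 → ξ₁ = 6.86 ξ₂.
Substitute: (1·6.86 + 1) ξ₂ = 92.18 → ξ₂ = 11.73 lbmol/h, ξ₁ = 80.45 lbmol/h.
Outlet amounts (n = n₀ + Σ ν·ξ):
  M: 260.4 − 1(80.45) − 1(11.73) = 168.2
  Q: 0 + 2(80.45) = 160.9
  R: 0 + 2(11.73) = 23.46

23.5 lbmol/h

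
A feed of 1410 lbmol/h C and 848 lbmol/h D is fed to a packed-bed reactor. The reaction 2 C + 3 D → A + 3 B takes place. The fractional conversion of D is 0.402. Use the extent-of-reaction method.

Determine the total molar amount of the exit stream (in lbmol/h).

2140 lbmol/h

D reacted = 0.402 × 848 = 340.9 lbmol/h; ν_D = −3, so ξ = 340.9/3 = 113.6 lbmol/h.
Outlet amounts (n = n₀ + ν ξ):
  C: 1410 − 2(113.6) = 1183
  D: 848 − 3(113.6) = 507.1
  A: 0 + 1(113.6) = 113.6
  B: 0 + 3(113.6) = 340.9
Total out = 1183 + 507.1 + 113.6 + 340.9 = 2144 lbmol/h.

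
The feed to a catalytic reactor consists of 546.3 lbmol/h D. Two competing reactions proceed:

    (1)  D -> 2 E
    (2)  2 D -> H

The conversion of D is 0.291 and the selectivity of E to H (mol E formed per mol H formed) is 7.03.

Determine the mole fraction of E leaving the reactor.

0.327

Conversion of D: D consumed = 0.291 × 546.3 = 159 lbmol/h = 1ξ₁ + 2ξ₂.
Selectivity: 2ξ₁ / (1ξ₂) = 7.03 → ξ₁ = 3.515 ξ₂.
Substitute: (1·3.515 + 2) ξ₂ = 159 → ξ₂ = 28.83 lbmol/h, ξ₁ = 101.3 lbmol/h.
Outlet amounts (n = n₀ + Σ ν·ξ):
  D: 546.3 − 1(101.3) − 2(28.83) = 387.3
  E: 0 + 2(101.3) = 202.6
  H: 0 + 1(28.83) = 28.83
Total out = 618.8 lbmol/h; y_E = 202.6 / 618.8 = 0.3275.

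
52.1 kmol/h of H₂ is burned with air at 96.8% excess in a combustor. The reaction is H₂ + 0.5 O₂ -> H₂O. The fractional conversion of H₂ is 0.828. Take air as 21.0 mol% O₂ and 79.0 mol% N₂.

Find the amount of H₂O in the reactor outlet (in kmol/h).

43.1 kmol/h

Stoichiometric O₂ = 0.5 × 52.1 = 26.05 kmol/h; O₂ fed = 26.05 × 1.968 = 51.27 kmol/h.
N₂ fed = 51.27 × 79/21 = 192.9 kmol/h.
Fuel reacted = 0.828 × 52.1 → ξ = 43.14 kmol/h.
Outlet (n = n₀ + ν ξ):
  H₂: 52.1 − 1(43.14) = 8.961
  O₂: 51.27 − 0.5(43.14) = 29.7
  N₂: 192.9 (inert)
  H₂O: 0 + 1(43.14) = 43.14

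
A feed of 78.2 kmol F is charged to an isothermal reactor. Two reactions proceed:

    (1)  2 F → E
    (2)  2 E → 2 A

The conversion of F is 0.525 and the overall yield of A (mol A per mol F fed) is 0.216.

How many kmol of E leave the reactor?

Conversion of F: F consumed = 2ξ₁ = 0.525 × 78.2 → ξ₁ = 20.53 kmol.
Yield of A: 2ξ₂ / 78.2 = 0.216 → ξ₂ = 8.446 kmol.
Outlet amounts (n = n₀ + Σ ν·ξ):
  F: 78.2 − 2(20.53) = 37.15
  E: 0 + 1(20.53) − 2(8.446) = 3.636
  A: 0 + 2(8.446) = 16.89

3.64 kmol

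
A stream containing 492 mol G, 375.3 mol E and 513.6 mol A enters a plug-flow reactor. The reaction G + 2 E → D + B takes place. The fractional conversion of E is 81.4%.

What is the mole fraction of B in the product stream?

E reacted = 0.814 × 375.3 = 305.5 mol; ν_E = −2, so ξ = 305.5/2 = 152.7 mol.
Outlet amounts (n = n₀ + ν ξ):
  G: 492 − 1(152.7) = 339.3
  E: 375.3 − 2(152.7) = 69.81
  D: 0 + 1(152.7) = 152.7
  B: 0 + 1(152.7) = 152.7
  A: 513.6 (inert)
Total out = 1228 mol; y_B = 152.7 / 1228 = 0.1244.

0.124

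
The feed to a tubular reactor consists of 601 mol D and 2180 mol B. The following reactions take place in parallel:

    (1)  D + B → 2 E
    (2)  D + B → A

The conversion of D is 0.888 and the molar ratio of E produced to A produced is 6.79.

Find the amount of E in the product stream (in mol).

Conversion of D: D consumed = 0.888 × 601 = 533.7 mol = 1ξ₁ + 1ξ₂.
Selectivity: 2ξ₁ / (1ξ₂) = 6.79 → ξ₁ = 3.395 ξ₂.
Substitute: (1·3.395 + 1) ξ₂ = 533.7 → ξ₂ = 121.4 mol, ξ₁ = 412.3 mol.
Outlet amounts (n = n₀ + Σ ν·ξ):
  D: 601 − 1(412.3) − 1(121.4) = 67.31
  B: 2180 − 1(412.3) − 1(121.4) = 1646
  E: 0 + 2(412.3) = 824.5
  A: 0 + 1(121.4) = 121.4

825 mol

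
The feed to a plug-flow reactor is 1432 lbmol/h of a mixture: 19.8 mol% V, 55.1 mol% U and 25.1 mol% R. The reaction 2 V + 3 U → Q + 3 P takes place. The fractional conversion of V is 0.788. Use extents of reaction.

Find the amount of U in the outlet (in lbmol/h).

454 lbmol/h

V reacted = 0.788 × 283.5 = 223.4 lbmol/h; ν_V = −2, so ξ = 223.4/2 = 111.7 lbmol/h.
Outlet amounts (n = n₀ + ν ξ):
  V: 283.5 − 2(111.7) = 60.11
  U: 789 − 3(111.7) = 453.9
  Q: 0 + 1(111.7) = 111.7
  P: 0 + 3(111.7) = 335.1
  R: 359.4 (inert)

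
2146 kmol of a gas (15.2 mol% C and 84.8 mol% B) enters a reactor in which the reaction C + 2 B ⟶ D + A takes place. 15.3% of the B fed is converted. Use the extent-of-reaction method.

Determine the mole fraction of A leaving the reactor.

0.0694

B reacted = 0.153 × 1820 = 278.4 kmol; ν_B = −2, so ξ = 278.4/2 = 139.2 kmol.
Outlet amounts (n = n₀ + ν ξ):
  C: 326.2 − 1(139.2) = 187
  B: 1820 − 2(139.2) = 1541
  D: 0 + 1(139.2) = 139.2
  A: 0 + 1(139.2) = 139.2
Total out = 2007 kmol; y_A = 139.2 / 2007 = 0.06937.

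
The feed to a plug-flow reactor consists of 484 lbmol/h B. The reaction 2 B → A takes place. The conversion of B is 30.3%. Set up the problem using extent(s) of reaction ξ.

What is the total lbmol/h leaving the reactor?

411 lbmol/h

B reacted = 0.303 × 484 = 146.7 lbmol/h; ν_B = −2, so ξ = 146.7/2 = 73.33 lbmol/h.
Outlet amounts (n = n₀ + ν ξ):
  B: 484 − 2(73.33) = 337.3
  A: 0 + 1(73.33) = 73.33
Total out = 337.3 + 73.33 = 410.7 lbmol/h.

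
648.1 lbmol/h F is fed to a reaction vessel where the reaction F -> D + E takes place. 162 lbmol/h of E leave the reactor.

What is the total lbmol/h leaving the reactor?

810 lbmol/h

For E: n = n₀ + 1ξ → 162 = 0 + 1ξ, giving ξ = 162 lbmol/h.
Outlet amounts (n = n₀ + ν ξ):
  F: 648.1 − 1(162) = 486.1
  D: 0 + 1(162) = 162
  E: 0 + 1(162) = 162
Total out = 486.1 + 162 + 162 = 810.1 lbmol/h.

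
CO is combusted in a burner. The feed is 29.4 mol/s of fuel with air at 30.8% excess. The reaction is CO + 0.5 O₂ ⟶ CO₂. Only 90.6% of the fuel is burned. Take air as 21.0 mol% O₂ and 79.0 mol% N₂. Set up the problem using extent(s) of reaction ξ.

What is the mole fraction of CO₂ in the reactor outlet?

Stoichiometric O₂ = 0.5 × 29.4 = 14.7 mol/s; O₂ fed = 14.7 × 1.308 = 19.23 mol/s.
N₂ fed = 19.23 × 79/21 = 72.33 mol/s.
Fuel reacted = 0.906 × 29.4 → ξ = 26.64 mol/s.
Outlet (n = n₀ + ν ξ):
  CO: 29.4 − 1(26.64) = 2.764
  O₂: 19.23 − 0.5(26.64) = 5.909
  N₂: 72.33 (inert)
  CO₂: 0 + 1(26.64) = 26.64
Total out = 107.6 mol/s; y_CO₂ = 26.64 / 107.6 = 0.2475.

0.247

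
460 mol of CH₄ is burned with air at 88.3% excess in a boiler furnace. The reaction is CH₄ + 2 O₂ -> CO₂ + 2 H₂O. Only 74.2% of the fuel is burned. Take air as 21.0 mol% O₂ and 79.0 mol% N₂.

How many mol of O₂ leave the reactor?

1050 mol

Stoichiometric O₂ = 2 × 460 = 920 mol; O₂ fed = 920 × 1.883 = 1732 mol.
N₂ fed = 1732 × 79/21 = 6517 mol.
Fuel reacted = 0.742 × 460 → ξ = 341.3 mol.
Outlet (n = n₀ + ν ξ):
  CH₄: 460 − 1(341.3) = 118.7
  O₂: 1732 − 2(341.3) = 1050
  N₂: 6517 (inert)
  CO₂: 0 + 1(341.3) = 341.3
  H₂O: 0 + 2(341.3) = 682.6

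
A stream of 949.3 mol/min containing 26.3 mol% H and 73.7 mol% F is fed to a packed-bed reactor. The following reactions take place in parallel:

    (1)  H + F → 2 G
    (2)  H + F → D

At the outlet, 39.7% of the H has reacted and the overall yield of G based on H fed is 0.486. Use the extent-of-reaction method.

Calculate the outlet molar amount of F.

601 mol/min

Yield of G: 2ξ₁ / 249.7 = 0.486 → ξ₁ = 60.67 mol/min.
Conversion of H: 1ξ₁ + 1ξ₂ = 0.397 × 249.7 = 99.12 → ξ₂ = 38.45 mol/min.
Outlet amounts (n = n₀ + Σ ν·ξ):
  H: 249.7 − 1(60.67) − 1(38.45) = 150.5
  F: 699.6 − 1(60.67) − 1(38.45) = 600.5
  G: 0 + 2(60.67) = 121.3
  D: 0 + 1(38.45) = 38.45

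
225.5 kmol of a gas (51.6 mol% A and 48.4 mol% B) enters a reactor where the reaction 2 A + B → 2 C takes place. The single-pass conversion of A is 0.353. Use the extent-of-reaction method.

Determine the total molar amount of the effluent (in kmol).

A reacted = 0.353 × 116.4 = 41.07 kmol; ν_A = −2, so ξ = 41.07/2 = 20.54 kmol.
Outlet amounts (n = n₀ + ν ξ):
  A: 116.4 − 2(20.54) = 75.28
  B: 109.1 − 1(20.54) = 88.6
  C: 0 + 2(20.54) = 41.07
Total out = 75.28 + 88.6 + 41.07 = 205 kmol.

205 kmol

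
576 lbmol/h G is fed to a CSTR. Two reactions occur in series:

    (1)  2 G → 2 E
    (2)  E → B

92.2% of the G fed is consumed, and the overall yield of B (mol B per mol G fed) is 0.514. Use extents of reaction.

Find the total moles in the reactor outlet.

Conversion of G: G consumed = 2ξ₁ = 0.922 × 576 → ξ₁ = 265.5 lbmol/h.
Yield of B: 1ξ₂ / 576 = 0.514 → ξ₂ = 296.1 lbmol/h.
Outlet amounts (n = n₀ + Σ ν·ξ):
  G: 576 − 2(265.5) = 44.93
  E: 0 + 2(265.5) − 1(296.1) = 235
  B: 0 + 1(296.1) = 296.1
Total out = 44.93 + 235 + 296.1 = 576 lbmol/h.

576 lbmol/h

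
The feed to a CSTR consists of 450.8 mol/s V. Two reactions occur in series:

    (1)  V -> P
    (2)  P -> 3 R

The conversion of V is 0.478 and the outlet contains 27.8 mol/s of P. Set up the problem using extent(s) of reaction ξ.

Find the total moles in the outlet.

Conversion of V: V consumed = 1ξ₁ = 0.478 × 450.8 → ξ₁ = 215.5 mol/s.
P balance: n_P = 0 + 1ξ₁ − 1ξ₂ = 27.8 → ξ₂ = (1·215.5 − 27.8)/1 = 187.7 mol/s.
Outlet amounts (n = n₀ + Σ ν·ξ):
  V: 450.8 − 1(215.5) = 235.3
  P: 0 + 1(215.5) − 1(187.7) = 27.8
  R: 0 + 3(187.7) = 563
Total out = 235.3 + 27.8 + 563 = 826.2 mol/s.

826 mol/s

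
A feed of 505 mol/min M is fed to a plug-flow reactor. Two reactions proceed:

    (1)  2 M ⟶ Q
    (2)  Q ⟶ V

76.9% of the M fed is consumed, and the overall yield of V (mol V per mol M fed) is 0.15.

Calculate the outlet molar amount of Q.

118 mol/min

Conversion of M: M consumed = 2ξ₁ = 0.769 × 505 → ξ₁ = 194.2 mol/min.
Yield of V: 1ξ₂ / 505 = 0.15 → ξ₂ = 75.75 mol/min.
Outlet amounts (n = n₀ + Σ ν·ξ):
  M: 505 − 2(194.2) = 116.7
  Q: 0 + 1(194.2) − 1(75.75) = 118.4
  V: 0 + 1(75.75) = 75.75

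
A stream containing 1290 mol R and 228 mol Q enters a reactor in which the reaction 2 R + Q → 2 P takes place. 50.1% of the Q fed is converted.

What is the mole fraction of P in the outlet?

Q reacted = 0.501 × 228 = 114.2 mol; ν_Q = −1, so ξ = 114.2/1 = 114.2 mol.
Outlet amounts (n = n₀ + ν ξ):
  R: 1290 − 2(114.2) = 1062
  Q: 228 − 1(114.2) = 113.8
  P: 0 + 2(114.2) = 228.5
Total out = 1404 mol; y_P = 228.5 / 1404 = 0.1627.

0.163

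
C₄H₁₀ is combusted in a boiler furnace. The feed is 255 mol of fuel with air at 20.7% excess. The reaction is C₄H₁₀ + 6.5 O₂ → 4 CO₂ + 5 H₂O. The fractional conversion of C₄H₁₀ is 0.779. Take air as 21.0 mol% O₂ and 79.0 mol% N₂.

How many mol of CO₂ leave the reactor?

795 mol

Stoichiometric O₂ = 6.5 × 255 = 1658 mol; O₂ fed = 1658 × 1.207 = 2001 mol.
N₂ fed = 2001 × 79/21 = 7526 mol.
Fuel reacted = 0.779 × 255 → ξ = 198.6 mol.
Outlet (n = n₀ + ν ξ):
  C₄H₁₀: 255 − 1(198.6) = 56.35
  O₂: 2001 − 6.5(198.6) = 709.4
  N₂: 7526 (inert)
  CO₂: 0 + 4(198.6) = 794.6
  H₂O: 0 + 5(198.6) = 993.2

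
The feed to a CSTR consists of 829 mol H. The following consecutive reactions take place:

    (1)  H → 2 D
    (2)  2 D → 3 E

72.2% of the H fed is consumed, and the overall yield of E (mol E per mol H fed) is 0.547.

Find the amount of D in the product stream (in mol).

Conversion of H: H consumed = 1ξ₁ = 0.722 × 829 → ξ₁ = 598.5 mol.
Yield of E: 3ξ₂ / 829 = 0.547 → ξ₂ = 151.2 mol.
Outlet amounts (n = n₀ + Σ ν·ξ):
  H: 829 − 1(598.5) = 230.5
  D: 0 + 2(598.5) − 2(151.2) = 894.8
  E: 0 + 3(151.2) = 453.5

895 mol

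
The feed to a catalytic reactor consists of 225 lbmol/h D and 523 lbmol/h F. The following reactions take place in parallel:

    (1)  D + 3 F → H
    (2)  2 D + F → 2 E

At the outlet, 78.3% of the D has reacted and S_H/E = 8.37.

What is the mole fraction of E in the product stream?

0.0706

Conversion of D: D consumed = 0.783 × 225 = 176.2 lbmol/h = 1ξ₁ + 2ξ₂.
Selectivity: 1ξ₁ / (2ξ₂) = 8.37 → ξ₁ = 16.74 ξ₂.
Substitute: (1·16.74 + 2) ξ₂ = 176.2 → ξ₂ = 9.401 lbmol/h, ξ₁ = 157.4 lbmol/h.
Outlet amounts (n = n₀ + Σ ν·ξ):
  D: 225 − 1(157.4) − 2(9.401) = 48.83
  F: 523 − 3(157.4) − 1(9.401) = 41.48
  H: 0 + 1(157.4) = 157.4
  E: 0 + 2(9.401) = 18.8
Total out = 266.5 lbmol/h; y_E = 18.8 / 266.5 = 0.07056.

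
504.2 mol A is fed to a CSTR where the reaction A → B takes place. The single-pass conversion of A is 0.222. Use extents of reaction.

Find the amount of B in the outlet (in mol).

A reacted = 0.222 × 504.2 = 111.9 mol; ν_A = −1, so ξ = 111.9/1 = 111.9 mol.
Outlet amounts (n = n₀ + ν ξ):
  A: 504.2 − 1(111.9) = 392.3
  B: 0 + 1(111.9) = 111.9

112 mol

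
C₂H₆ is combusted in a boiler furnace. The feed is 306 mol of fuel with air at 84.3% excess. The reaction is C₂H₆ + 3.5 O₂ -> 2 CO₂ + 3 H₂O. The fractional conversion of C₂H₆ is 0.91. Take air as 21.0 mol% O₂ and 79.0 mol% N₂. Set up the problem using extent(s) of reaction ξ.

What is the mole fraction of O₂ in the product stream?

0.102

Stoichiometric O₂ = 3.5 × 306 = 1071 mol; O₂ fed = 1071 × 1.843 = 1974 mol.
N₂ fed = 1974 × 79/21 = 7425 mol.
Fuel reacted = 0.91 × 306 → ξ = 278.5 mol.
Outlet (n = n₀ + ν ξ):
  C₂H₆: 306 − 1(278.5) = 27.54
  O₂: 1974 − 3.5(278.5) = 999.2
  N₂: 7425 (inert)
  CO₂: 0 + 2(278.5) = 556.9
  H₂O: 0 + 3(278.5) = 835.4
Total out = 9845 mol; y_O₂ = 999.2 / 9845 = 0.1015.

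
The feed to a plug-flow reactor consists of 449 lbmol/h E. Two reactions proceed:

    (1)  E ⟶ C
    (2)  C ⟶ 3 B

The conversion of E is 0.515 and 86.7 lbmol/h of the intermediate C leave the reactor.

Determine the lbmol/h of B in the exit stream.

434 lbmol/h

Conversion of E: E consumed = 1ξ₁ = 0.515 × 449 → ξ₁ = 231.2 lbmol/h.
C balance: n_C = 0 + 1ξ₁ − 1ξ₂ = 86.7 → ξ₂ = (1·231.2 − 86.7)/1 = 144.5 lbmol/h.
Outlet amounts (n = n₀ + Σ ν·ξ):
  E: 449 − 1(231.2) = 217.8
  C: 0 + 1(231.2) − 1(144.5) = 86.7
  B: 0 + 3(144.5) = 433.6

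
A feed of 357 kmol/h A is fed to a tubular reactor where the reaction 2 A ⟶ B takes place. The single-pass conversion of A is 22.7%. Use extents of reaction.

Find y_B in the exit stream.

A reacted = 0.227 × 357 = 81.04 kmol/h; ν_A = −2, so ξ = 81.04/2 = 40.52 kmol/h.
Outlet amounts (n = n₀ + ν ξ):
  A: 357 − 2(40.52) = 276
  B: 0 + 1(40.52) = 40.52
Total out = 316.5 kmol/h; y_B = 40.52 / 316.5 = 0.128.

0.128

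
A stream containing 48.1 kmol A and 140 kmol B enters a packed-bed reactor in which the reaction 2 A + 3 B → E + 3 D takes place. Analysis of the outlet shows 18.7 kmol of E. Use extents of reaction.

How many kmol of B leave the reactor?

83.9 kmol

For E: n = n₀ + 1ξ → 18.7 = 0 + 1ξ, giving ξ = 18.7 kmol.
Outlet amounts (n = n₀ + ν ξ):
  A: 48.1 − 2(18.7) = 10.7
  B: 140 − 3(18.7) = 83.9
  E: 0 + 1(18.7) = 18.7
  D: 0 + 3(18.7) = 56.1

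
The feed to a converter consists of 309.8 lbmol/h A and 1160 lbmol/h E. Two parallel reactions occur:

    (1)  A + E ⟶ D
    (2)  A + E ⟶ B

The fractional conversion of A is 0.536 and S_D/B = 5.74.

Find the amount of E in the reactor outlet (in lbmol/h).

Conversion of A: A consumed = 0.536 × 309.8 = 166.1 lbmol/h = 1ξ₁ + 1ξ₂.
Selectivity: 1ξ₁ / (1ξ₂) = 5.74 → ξ₁ = 5.74 ξ₂.
Substitute: (1·5.74 + 1) ξ₂ = 166.1 → ξ₂ = 24.64 lbmol/h, ξ₁ = 141.4 lbmol/h.
Outlet amounts (n = n₀ + Σ ν·ξ):
  A: 309.8 − 1(141.4) − 1(24.64) = 143.7
  E: 1160 − 1(141.4) − 1(24.64) = 993.9
  D: 0 + 1(141.4) = 141.4
  B: 0 + 1(24.64) = 24.64

994 lbmol/h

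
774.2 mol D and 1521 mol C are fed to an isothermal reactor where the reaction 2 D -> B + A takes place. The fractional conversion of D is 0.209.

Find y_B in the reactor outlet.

0.0352

D reacted = 0.209 × 774.2 = 161.8 mol; ν_D = −2, so ξ = 161.8/2 = 80.9 mol.
Outlet amounts (n = n₀ + ν ξ):
  D: 774.2 − 2(80.9) = 612.4
  B: 0 + 1(80.9) = 80.9
  A: 0 + 1(80.9) = 80.9
  C: 1521 (inert)
Total out = 2295 mol; y_B = 80.9 / 2295 = 0.03525.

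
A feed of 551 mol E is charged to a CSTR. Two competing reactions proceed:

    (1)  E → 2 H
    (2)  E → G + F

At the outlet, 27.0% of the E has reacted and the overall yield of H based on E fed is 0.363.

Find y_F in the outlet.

0.0697

Yield of H: 2ξ₁ / 551 = 0.363 → ξ₁ = 100 mol.
Conversion of E: 1ξ₁ + 1ξ₂ = 0.27 × 551 = 148.8 → ξ₂ = 48.76 mol.
Outlet amounts (n = n₀ + Σ ν·ξ):
  E: 551 − 1(100) − 1(48.76) = 402.2
  H: 0 + 2(100) = 200
  G: 0 + 1(48.76) = 48.76
  F: 0 + 1(48.76) = 48.76
Total out = 699.8 mol; y_F = 48.76 / 699.8 = 0.06969.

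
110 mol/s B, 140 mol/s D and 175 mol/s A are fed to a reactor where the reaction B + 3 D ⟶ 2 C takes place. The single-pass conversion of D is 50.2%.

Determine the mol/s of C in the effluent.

D reacted = 0.502 × 140 = 70.28 mol/s; ν_D = −3, so ξ = 70.28/3 = 23.43 mol/s.
Outlet amounts (n = n₀ + ν ξ):
  B: 110 − 1(23.43) = 86.57
  D: 140 − 3(23.43) = 69.72
  C: 0 + 2(23.43) = 46.85
  A: 175 (inert)

46.9 mol/s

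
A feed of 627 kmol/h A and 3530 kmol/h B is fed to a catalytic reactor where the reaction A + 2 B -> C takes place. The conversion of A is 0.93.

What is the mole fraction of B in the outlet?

A reacted = 0.93 × 627 = 583.1 kmol/h; ν_A = −1, so ξ = 583.1/1 = 583.1 kmol/h.
Outlet amounts (n = n₀ + ν ξ):
  A: 627 − 1(583.1) = 43.89
  B: 3530 − 2(583.1) = 2364
  C: 0 + 1(583.1) = 583.1
Total out = 2991 kmol/h; y_B = 2364 / 2991 = 0.7904.

0.79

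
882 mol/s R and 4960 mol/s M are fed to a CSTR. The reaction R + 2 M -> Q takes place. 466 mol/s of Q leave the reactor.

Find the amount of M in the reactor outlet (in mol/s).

4030 mol/s

For Q: n = n₀ + 1ξ → 466 = 0 + 1ξ, giving ξ = 466 mol/s.
Outlet amounts (n = n₀ + ν ξ):
  R: 882 − 1(466) = 416
  M: 4960 − 2(466) = 4028
  Q: 0 + 1(466) = 466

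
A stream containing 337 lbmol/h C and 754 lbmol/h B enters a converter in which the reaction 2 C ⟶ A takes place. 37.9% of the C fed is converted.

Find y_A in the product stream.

0.0622

C reacted = 0.379 × 337 = 127.7 lbmol/h; ν_C = −2, so ξ = 127.7/2 = 63.86 lbmol/h.
Outlet amounts (n = n₀ + ν ξ):
  C: 337 − 2(63.86) = 209.3
  A: 0 + 1(63.86) = 63.86
  B: 754 (inert)
Total out = 1027 lbmol/h; y_A = 63.86 / 1027 = 0.06217.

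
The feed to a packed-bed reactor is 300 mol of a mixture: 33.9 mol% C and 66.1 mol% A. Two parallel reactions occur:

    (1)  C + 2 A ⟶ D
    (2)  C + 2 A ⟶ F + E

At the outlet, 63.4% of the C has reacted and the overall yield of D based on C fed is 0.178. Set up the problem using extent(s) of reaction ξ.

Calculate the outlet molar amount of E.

46.4 mol

Yield of D: 1ξ₁ / 101.7 = 0.178 → ξ₁ = 18.1 mol.
Conversion of C: 1ξ₁ + 1ξ₂ = 0.634 × 101.7 = 64.48 → ξ₂ = 46.38 mol.
Outlet amounts (n = n₀ + Σ ν·ξ):
  C: 101.7 − 1(18.1) − 1(46.38) = 37.22
  A: 198.3 − 2(18.1) − 2(46.38) = 69.34
  D: 0 + 1(18.1) = 18.1
  F: 0 + 1(46.38) = 46.38
  E: 0 + 1(46.38) = 46.38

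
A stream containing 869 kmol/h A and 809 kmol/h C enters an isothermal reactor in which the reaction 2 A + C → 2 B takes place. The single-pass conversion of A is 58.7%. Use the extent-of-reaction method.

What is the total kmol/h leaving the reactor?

A reacted = 0.587 × 869 = 510.1 kmol/h; ν_A = −2, so ξ = 510.1/2 = 255.1 kmol/h.
Outlet amounts (n = n₀ + ν ξ):
  A: 869 − 2(255.1) = 358.9
  C: 809 − 1(255.1) = 553.9
  B: 0 + 2(255.1) = 510.1
Total out = 358.9 + 553.9 + 510.1 = 1423 kmol/h.

1420 kmol/h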